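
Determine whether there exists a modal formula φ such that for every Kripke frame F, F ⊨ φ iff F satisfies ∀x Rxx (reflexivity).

Definable; □r → r defines it

This is a Sahlqvist condition; the T axiom □r → r defines it.
Suppose □r→r is valid. At any x set V(r)={w : Rxw}. Then □r holds at x, so r holds at x, i.e. Rxx.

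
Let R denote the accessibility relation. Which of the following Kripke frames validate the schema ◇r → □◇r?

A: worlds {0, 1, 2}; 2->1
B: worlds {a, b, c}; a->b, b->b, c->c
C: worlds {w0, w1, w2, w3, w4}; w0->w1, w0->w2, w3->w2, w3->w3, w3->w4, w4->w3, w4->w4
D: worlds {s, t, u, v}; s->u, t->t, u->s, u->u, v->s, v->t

B

Frame correspondent (Sahlqvist): ∀x ∀y ∀z (Rxy ∧ Rxz → Ryz) — i.e. the Euclidean property.
A: fails — R21 and R21 but not R11.
B: condition met.
C: fails — Rw0w1 and Rw0w1 but not Rw1w1.
D: fails — Rus and Rus but not Rss.
Valid on: B.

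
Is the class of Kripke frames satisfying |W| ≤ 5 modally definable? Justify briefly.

No

Modal frame validity is preserved under disjoint unions.
Any modal formula valid on each of 6 disjoint one-world frames is valid on their disjoint union (validity is preserved under disjoint unions). Each one-world frame has |W|=1≤5, but the union has |W|=6.
So the class is not modally definable.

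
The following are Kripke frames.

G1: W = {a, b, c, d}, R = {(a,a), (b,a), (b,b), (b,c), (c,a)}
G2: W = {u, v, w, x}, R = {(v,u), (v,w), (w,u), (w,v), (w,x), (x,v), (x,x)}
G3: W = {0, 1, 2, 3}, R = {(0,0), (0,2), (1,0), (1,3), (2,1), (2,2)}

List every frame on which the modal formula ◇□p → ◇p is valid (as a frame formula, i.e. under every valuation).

Frame correspondent (Sahlqvist): ∀x ∀y (xRy → ∃w (yRw ∧ xRw)) — i.e. a generalized confluence (Geach) condition.
G1: condition met.
G2: fails — vRu but no t with uRt and vRt.
G3: fails — 1R3 but no w with 3Rw and 1Rw.

G1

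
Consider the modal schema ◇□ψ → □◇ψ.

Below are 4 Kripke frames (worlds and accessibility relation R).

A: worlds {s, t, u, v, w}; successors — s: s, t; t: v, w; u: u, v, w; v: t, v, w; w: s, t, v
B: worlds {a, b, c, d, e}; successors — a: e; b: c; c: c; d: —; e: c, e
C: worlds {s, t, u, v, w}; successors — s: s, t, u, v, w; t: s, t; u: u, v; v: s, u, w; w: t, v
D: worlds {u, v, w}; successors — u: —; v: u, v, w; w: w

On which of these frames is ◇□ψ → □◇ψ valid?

B

Frame correspondent (Sahlqvist): ∀x ∀y ∀z (Rxy ∧ Rxz → ∃w (Ryw ∧ Rzw)) — i.e. convergence.
A: fails — Rss and Rst but s and t have no common successor.
B: satisfies the condition.
C: fails — Rsv and Rsw but v and w have no common successor.
D: fails — Rvu and Rvu but u and u have no common successor.
Valid on: B.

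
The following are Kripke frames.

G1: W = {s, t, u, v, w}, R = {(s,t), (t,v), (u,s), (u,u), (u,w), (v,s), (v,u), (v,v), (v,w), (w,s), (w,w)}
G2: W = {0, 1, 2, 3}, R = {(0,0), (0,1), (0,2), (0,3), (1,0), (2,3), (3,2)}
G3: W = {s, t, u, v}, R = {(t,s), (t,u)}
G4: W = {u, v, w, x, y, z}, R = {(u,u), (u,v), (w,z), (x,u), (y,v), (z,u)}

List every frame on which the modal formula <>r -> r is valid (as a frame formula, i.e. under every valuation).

This is the axiom for a generalized confluence (Geach) condition; its first-order frame correspondent is forall x forall y (xRy -> exists w (y = w & x = w)).
G1: fails — sRt but t ≠ s.
G2: fails — 0R1 but 1 ≠ 0.
G3: fails — tRs but s ≠ t.
G4: fails — uRv but v ≠ u.

none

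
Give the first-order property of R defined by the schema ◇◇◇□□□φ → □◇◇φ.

∀x ∀y ∀z ((xR³y ∧ xRz) → ∃w (yR³w ∧ zR²w))

This is a Sahlqvist (Geach-type) schema ◇^3□^3φ → □^1◇^2φ.
Minimal-valuation argument: fix x; take any y with xR^3y and any z with xR^1z. Set V(φ) to the set of worlds R-reachable from y in exactly 3 steps. Then □^3φ holds at y, so the antecedent holds at x; validity forces ◇^2φ at z, giving a w with zR^2w and yR^3w.
First-order correspondent: ∀x ∀y ∀z ((xR³y ∧ xRz) → ∃w (yR³w ∧ zR²w)).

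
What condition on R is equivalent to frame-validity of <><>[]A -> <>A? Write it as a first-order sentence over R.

forall x forall y (x R^2 y -> exists w (yRw & xRw))

This is a Sahlqvist (Geach-type) schema ◇^2□^1A → □^0◇^1A.
Minimal-valuation argument: fix x; take any y with xR^2y and any z with xR^0z. Set V(A) to the set of worlds R-reachable from y in exactly 1 step. Then □^1A holds at y, so the antecedent holds at x; validity forces ◇^1A at z, giving a w with zR^1w and yR^1w.
First-order correspondent: forall x forall y (x R^2 y -> exists w (yRw & xRw)).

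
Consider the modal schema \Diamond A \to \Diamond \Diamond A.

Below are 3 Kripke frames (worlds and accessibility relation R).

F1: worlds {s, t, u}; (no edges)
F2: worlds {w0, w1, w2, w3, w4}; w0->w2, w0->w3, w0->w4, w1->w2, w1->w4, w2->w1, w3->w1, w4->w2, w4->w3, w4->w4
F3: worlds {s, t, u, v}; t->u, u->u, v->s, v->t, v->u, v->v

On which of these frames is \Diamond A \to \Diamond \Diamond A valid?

F1, F3

The schema corresponds to a generalized confluence (Geach) condition: \forall x \forall y (xRy \to \exists w (y = w \wedge x R^2 w)).
F1: ✓.
F2: fails — w2Rw1 but no w with w1=w and w2R²w.
F3: ✓.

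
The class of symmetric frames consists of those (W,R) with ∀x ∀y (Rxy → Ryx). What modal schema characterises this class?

The condition is symmetry. The B schema ψ → □◇ψ defines it.
Suppose ψ→□◇ψ is valid. Take Rxy and set V(ψ)={x}. Then ψ at x, so □◇ψ at x, so ◇ψ at y, so some z with Ryz has ψ; z=x, i.e. Ryx.

ψ → □◇ψ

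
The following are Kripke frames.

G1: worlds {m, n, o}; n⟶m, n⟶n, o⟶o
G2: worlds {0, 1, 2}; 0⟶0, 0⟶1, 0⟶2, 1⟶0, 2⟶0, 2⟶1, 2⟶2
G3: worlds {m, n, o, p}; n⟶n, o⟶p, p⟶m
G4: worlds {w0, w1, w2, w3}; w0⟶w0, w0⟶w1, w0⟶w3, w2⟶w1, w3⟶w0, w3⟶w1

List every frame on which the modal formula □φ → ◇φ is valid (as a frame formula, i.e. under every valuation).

G2

The schema corresponds to seriality: ∀x ∃y Rxy.
G1: fails — world m has no successor.
G2: condition met.
G3: fails — world m has no successor.
G4: fails — world w1 has no successor.
Valid on: G2.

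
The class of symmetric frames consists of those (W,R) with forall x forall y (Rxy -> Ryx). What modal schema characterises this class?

This is symmetry; the standard corresponding axiom is B: r → □◇r.
Suppose r→□◇r is valid. Take Rxy and set V(r)={x}. Then r at x, so □◇r at x, so ◇r at y, so some z with Ryz has r; z=x, i.e. Ryx.

r → □◇r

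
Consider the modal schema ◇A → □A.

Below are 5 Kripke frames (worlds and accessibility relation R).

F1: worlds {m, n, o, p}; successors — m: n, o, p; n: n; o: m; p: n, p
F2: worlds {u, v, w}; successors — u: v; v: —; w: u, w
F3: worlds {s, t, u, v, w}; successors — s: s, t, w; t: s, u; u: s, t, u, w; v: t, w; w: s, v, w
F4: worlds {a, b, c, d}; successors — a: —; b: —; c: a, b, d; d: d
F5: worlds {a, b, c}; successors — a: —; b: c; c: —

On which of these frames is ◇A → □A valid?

F5

This is the axiom for partial functionality; its first-order frame correspondent is ∀x ∀y ∀z (Rxy ∧ Rxz → y = z).
F1: fails — m sees both n and o.
F2: fails — w sees both u and w.
F3: fails — s sees both s and t.
F4: fails — c sees both a and b.
F5: satisfies the condition.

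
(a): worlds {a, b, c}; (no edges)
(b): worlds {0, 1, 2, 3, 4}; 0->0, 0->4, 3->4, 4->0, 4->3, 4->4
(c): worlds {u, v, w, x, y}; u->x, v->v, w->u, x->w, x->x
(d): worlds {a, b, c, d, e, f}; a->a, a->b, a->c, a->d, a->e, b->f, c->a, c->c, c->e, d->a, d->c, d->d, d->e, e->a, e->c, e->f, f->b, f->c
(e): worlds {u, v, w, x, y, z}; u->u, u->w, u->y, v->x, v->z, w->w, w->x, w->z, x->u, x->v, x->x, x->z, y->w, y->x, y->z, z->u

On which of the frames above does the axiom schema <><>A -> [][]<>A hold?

(a)

This is the axiom for a generalized confluence (Geach) condition; its first-order frame correspondent is forall x forall y forall z ((x R^2 y & x R^2 z) -> exists w (y = w & zRw)).
(a): ✓.
(b): fails — 0R²0, 0R²3 but no w with 0=w and 3Rw.
(c): fails — uR²w, uR²w but no t with w=t and wRt.
(d): fails — aR²a, aR²b but no w with a=w and bRw.
(e): fails — uR²u, uR²w but no t with u=t and wRt.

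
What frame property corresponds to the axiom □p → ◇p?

Suppose □p→◇p is valid. At any x set V(p)=W. Then □p at x, so ◇p at x, so x has a successor.
Conversely, on a frame with seriality the schema holds at every world under every valuation.
So the correspondent is seriality.

seriality: ∀x ∃y Rxy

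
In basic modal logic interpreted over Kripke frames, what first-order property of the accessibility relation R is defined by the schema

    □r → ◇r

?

seriality

Suppose □r→◇r is valid. At any x set V(r)=W. Then □r at x, so ◇r at x, so x has a successor.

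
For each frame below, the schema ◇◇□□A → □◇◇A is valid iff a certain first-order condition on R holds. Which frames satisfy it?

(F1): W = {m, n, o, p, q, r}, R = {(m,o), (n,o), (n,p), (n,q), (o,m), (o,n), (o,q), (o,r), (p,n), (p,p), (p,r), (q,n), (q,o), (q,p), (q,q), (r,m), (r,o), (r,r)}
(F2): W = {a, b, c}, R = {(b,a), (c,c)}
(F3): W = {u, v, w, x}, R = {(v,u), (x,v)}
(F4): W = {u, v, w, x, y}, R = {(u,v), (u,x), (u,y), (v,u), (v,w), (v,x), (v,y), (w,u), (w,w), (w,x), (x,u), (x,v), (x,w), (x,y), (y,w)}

(F1), (F2), (F4)

Frame correspondent (Sahlqvist): ∀x ∀y ∀z ((xR²y ∧ xRz) → ∃w (yR²w ∧ zR²w)) — i.e. a generalized confluence (Geach) condition.
(F1): holds.
(F2): holds.
(F3): fails — xR²u, xRv but no t with uR²t and vR²t.
(F4): holds.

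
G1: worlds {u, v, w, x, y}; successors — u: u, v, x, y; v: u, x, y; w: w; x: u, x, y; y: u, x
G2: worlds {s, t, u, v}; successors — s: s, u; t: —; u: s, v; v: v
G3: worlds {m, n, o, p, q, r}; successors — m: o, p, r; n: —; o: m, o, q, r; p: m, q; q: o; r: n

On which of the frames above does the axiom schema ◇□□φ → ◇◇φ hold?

G1, G2

The schema corresponds to a generalized confluence (Geach) condition: ∀x ∀y (xRy → ∃w (yR²w ∧ xR²w)).
G1: condition met.
G2: condition met.
G3: fails — mRr but no w with rR²w and mR²w.
Valid on: G1, G2.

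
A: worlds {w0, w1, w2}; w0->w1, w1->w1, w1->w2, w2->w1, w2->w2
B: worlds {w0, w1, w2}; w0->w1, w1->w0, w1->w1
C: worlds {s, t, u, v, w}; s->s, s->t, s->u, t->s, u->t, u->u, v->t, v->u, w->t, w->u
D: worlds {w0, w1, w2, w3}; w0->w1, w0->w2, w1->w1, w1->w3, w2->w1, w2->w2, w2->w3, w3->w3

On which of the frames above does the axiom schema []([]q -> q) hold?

A, D

This is the axiom for shift-reflexivity; its first-order frame correspondent is forall x forall y (Rxy -> Ryy).
A: condition met.
B: fails — Rw1w0 but not Rw0w0.
C: fails — Rwt but not Rtt.
D: condition met.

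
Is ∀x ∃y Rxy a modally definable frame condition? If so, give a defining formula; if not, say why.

Yes: it is seriality, defined by the D schema □p → ◇p.
Suppose □p→◇p is valid. At any x set V(p)=W. Then □p at x, so ◇p at x, so x has a successor.

Yes, by □p → ◇p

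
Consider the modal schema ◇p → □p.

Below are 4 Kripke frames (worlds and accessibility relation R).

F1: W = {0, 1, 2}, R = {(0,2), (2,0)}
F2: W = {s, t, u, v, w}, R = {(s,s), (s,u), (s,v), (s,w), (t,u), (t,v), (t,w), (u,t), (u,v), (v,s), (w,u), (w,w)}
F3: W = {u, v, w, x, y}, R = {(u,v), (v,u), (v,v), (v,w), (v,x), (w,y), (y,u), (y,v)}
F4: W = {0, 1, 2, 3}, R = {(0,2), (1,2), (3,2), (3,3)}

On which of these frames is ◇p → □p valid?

F1

This is the axiom for partial functionality; its first-order frame correspondent is ∀x ∀y ∀z (Rxy ∧ Rxz → y = z).
F1: holds.
F2: fails — s sees both s and u.
F3: fails — v sees both u and v.
F4: fails — 3 sees both 2 and 3.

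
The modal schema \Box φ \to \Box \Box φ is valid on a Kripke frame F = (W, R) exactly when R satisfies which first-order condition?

Transitivity

Suppose □φ→□□φ is valid. Take Rxy, Ryz and set V(φ)={w : Rxw}. Then □φ at x, so □□φ at x, so □φ at y, so φ at z, i.e. Rxz.
Conversely, on a frame with transitivity the schema holds at every world under every valuation.
Frame condition: \forall x \forall y \forall z (Rxy \wedge Ryz \to Rxz).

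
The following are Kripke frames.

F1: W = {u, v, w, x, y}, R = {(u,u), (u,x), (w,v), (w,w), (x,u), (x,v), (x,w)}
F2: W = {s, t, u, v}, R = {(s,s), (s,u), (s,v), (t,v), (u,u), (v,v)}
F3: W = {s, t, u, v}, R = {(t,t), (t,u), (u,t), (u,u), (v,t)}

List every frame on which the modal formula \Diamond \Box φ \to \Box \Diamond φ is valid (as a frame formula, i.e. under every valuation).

This is the axiom for convergence; its first-order frame correspondent is \forall x \forall y \forall z (Rxy \wedge Rxz \to \exists w (Ryw \wedge Rzw)).
F1: fails — Rww and Rwv but w and v have no common successor.
F2: fails — Rsv and Rsu but v and u have no common successor.
F3: ✓.

F3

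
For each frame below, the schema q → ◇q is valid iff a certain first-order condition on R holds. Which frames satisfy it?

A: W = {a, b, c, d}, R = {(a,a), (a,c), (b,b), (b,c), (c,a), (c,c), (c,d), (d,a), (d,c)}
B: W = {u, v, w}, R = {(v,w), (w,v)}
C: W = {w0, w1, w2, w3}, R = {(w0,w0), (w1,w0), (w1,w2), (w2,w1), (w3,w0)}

none

The schema corresponds to reflexivity: ∀x Rxx.
A: fails — world d does not see itself.
B: fails — world u does not see itself.
C: fails — world w1 does not see itself.
Valid on no frame.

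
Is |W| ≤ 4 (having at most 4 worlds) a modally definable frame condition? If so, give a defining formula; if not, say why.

No

Any modally definable frame class is closed under disjoint unions.
Any modal formula valid on each of 5 disjoint one-world frames is valid on their disjoint union (validity is preserved under disjoint unions). Each one-world frame has |W|=1≤4, but the union has |W|=5.
Hence having at most 4 worlds is not modally definable.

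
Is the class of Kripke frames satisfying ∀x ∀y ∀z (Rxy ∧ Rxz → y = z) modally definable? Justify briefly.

Definable; ◇p → □p defines it

This is a Sahlqvist condition; the CD axiom ◇p → □p defines it.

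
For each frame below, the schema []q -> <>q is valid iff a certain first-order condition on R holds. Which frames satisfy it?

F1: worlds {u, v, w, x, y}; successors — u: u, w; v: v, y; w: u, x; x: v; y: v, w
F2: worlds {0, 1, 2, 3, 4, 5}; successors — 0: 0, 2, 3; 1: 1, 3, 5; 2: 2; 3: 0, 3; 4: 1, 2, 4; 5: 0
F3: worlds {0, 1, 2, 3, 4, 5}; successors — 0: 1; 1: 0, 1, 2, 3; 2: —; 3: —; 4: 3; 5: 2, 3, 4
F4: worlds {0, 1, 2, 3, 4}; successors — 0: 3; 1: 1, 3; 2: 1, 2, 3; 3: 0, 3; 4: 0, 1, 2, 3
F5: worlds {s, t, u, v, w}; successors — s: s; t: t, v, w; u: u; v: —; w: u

This is the axiom for seriality; its first-order frame correspondent is forall x exists y Rxy.
F1: holds.
F2: holds.
F3: fails — world 2 has no successor.
F4: holds.
F5: fails — world v has no successor.

F1, F2, F4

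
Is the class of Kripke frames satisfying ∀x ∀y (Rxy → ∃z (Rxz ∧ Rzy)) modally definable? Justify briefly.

Yes: it is density, defined by the C4 schema □□r → □r.
Suppose □□r→□r is valid. Take Rxy and set V(r)={w : xR²w}. Then □□r at x, so □r at x, so r at y, i.e. ∃z(Rxz∧Rzy).

Yes — defined by □□r → □r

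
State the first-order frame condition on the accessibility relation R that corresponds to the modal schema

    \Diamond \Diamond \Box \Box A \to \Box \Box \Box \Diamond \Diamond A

\forall x \forall y \forall z ((x R^2 y \wedge x R^3 z) \to \exists w (y R^2 w \wedge z R^2 w))

This is a Sahlqvist (Geach-type) schema ◇^2□^2A → □^3◇^2A.
Minimal-valuation argument: fix x; take any y with xR^2y and any z with xR^3z. Set V(A) to the set of worlds R-reachable from y in exactly 2 steps. Then □^2A holds at y, so the antecedent holds at x; validity forces ◇^2A at z, giving a w with zR^2w and yR^2w.
First-order correspondent: \forall x \forall y \forall z ((x R^2 y \wedge x R^3 z) \to \exists w (y R^2 w \wedge z R^2 w)).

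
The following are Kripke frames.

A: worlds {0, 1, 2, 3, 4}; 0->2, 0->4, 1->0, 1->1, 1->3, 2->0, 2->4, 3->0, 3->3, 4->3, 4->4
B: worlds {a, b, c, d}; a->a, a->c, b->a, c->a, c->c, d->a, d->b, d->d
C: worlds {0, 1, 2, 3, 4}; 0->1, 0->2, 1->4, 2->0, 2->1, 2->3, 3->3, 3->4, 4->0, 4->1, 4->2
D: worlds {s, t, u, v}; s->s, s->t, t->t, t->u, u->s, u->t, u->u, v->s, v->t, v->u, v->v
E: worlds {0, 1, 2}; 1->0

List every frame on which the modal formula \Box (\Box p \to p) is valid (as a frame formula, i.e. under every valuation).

Frame correspondent (Sahlqvist): \forall x \forall y (Rxy \to Ryy) — i.e. shift-reflexivity.
A: fails — R10 but not R00.
B: fails — Rdb but not Rbb.
C: fails — R34 but not R44.
D: holds.
E: fails — R10 but not R00.

D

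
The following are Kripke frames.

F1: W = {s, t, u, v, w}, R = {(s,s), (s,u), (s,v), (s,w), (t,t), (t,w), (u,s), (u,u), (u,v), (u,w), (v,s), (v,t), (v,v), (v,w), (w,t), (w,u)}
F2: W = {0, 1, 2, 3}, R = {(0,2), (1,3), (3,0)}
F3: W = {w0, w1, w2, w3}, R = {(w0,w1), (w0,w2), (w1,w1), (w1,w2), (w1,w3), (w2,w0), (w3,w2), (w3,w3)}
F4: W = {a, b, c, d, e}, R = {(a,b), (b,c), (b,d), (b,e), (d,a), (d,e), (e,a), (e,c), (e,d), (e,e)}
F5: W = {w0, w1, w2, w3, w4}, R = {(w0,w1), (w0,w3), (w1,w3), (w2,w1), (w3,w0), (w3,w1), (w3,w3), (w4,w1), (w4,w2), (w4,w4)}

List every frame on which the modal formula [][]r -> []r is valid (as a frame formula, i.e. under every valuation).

F1

Frame correspondent (Sahlqvist): forall x forall y (Rxy -> exists z (Rxz & Rzy)) — i.e. density.
F1: ✓.
F2: fails — R13 but no z with R1z and Rz3.
F3: fails — Rw2w0 but no z with Rw2z and Rzw0.
F4: fails — Rab but no z with Raz and Rzb.
F5: fails — Rw2w1 but no z with Rw2z and Rzw1.
Valid on: F1.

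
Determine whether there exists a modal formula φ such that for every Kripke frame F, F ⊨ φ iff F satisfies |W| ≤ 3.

Not modally definable

Modal frame validity is preserved under disjoint unions.
Any modal formula valid on each of 4 disjoint one-world frames is valid on their disjoint union (validity is preserved under disjoint unions). Each one-world frame has |W|=1≤3, but the union has |W|=4.
So no modal formula (or set of formulas) defines exactly the |W|≤3 frames.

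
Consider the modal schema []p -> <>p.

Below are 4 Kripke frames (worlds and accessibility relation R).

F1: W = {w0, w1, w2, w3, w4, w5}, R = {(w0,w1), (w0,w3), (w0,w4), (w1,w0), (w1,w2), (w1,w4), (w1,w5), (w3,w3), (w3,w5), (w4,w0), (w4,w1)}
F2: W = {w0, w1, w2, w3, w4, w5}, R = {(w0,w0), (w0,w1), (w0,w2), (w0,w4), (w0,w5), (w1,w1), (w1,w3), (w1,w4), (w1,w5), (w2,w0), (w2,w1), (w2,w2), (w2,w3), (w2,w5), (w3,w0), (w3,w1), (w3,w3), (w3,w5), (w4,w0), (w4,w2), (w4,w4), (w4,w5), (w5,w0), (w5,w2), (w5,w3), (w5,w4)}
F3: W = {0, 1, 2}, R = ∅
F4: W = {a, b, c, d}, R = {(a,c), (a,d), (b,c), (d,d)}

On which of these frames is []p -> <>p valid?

Frame correspondent (Sahlqvist): forall x exists y Rxy — i.e. seriality.
F1: fails — world w2 has no successor.
F2: condition met.
F3: fails — world 0 has no successor.
F4: fails — world c has no successor.

F2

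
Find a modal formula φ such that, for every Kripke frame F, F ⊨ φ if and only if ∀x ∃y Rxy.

□ψ → ◇ψ

This is seriality; the standard corresponding axiom is D: □ψ → ◇ψ.
Suppose □ψ→◇ψ is valid. At any x set V(ψ)=W. Then □ψ at x, so ◇ψ at x, so x has a successor.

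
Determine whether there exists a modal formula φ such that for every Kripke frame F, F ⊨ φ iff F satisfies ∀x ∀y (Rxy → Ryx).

Yes — defined by r → □◇r

The condition is symmetry. A defining modal formula is r → □◇r.
Suppose r→□◇r is valid. Take Rxy and set V(r)={x}. Then r at x, so □◇r at x, so ◇r at y, so some z with Ryz has r; z=x, i.e. Ryx.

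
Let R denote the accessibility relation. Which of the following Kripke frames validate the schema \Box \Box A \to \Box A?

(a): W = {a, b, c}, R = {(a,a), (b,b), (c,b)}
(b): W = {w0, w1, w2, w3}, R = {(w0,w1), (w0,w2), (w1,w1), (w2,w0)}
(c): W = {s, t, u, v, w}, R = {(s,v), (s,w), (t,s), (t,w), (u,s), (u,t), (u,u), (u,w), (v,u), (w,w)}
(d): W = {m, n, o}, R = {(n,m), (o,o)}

The schema corresponds to density: \forall x \forall y (Rxy \to \exists z (Rxz \wedge Rzy)).
(a): condition met.
(b): fails — Rw2w0 but no z with Rw2z and Rzw0.
(c): fails — Rts but no z with Rtz and Rzs.
(d): fails — Rnm but no z with Rnz and Rzm.

(a)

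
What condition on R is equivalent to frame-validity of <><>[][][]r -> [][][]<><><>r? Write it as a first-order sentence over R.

This is a Sahlqvist (Geach-type) schema ◇^2□^3r → □^3◇^3r.
Minimal-valuation argument: fix x; take any y with xR^2y and any z with xR^3z. Set V(r) to the set of worlds R-reachable from y in exactly 3 steps. Then □^3r holds at y, so the antecedent holds at x; validity forces ◇^3r at z, giving a w with zR^3w and yR^3w.
First-order correspondent: forall x forall y forall z ((x R^2 y & x R^3 z) -> exists w (y R^3 w & z R^3 w)).

forall x forall y forall z ((x R^2 y & x R^3 z) -> exists w (y R^3 w & z R^3 w))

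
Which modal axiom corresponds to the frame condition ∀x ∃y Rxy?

The condition is seriality. The D schema □r → ◇r defines it.
Suppose □r→◇r is valid. At any x set V(r)=W. Then □r at x, so ◇r at x, so x has a successor.

□r → ◇r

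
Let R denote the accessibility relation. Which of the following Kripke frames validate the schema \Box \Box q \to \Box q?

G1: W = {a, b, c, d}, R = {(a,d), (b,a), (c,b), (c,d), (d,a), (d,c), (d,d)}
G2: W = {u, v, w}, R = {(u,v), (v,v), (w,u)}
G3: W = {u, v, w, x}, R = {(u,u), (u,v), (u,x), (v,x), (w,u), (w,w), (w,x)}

none

The schema corresponds to density: \forall x \forall y (Rxy \to \exists z (Rxz \wedge Rzy)).
G1: fails — Rba but no z with Rbz and Rza.
G2: fails — Rwu but no z with Rwz and Rzu.
G3: fails — Rvx but no z with Rvz and Rzx.
Valid on no frame.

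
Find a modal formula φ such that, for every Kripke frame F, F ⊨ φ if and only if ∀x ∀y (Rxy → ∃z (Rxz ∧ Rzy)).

This is density; the standard corresponding axiom is C4: □□s → □s.
Suppose □□s→□s is valid. Take Rxy and set V(s)={w : xR²w}. Then □□s at x, so □s at x, so s at y, i.e. ∃z(Rxz∧Rzy).

□□s → □s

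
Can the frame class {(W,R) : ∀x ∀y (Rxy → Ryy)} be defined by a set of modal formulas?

Yes — defined by □(□p → p)

Yes: it is shift-reflexivity, defined by the T□ schema □(□p → p).
Suppose □(□p→p) is valid. Take Rxy and set V(p)={w : Ryw}. Then at y, □p holds; since □(□p→p) at x, □p→p at y, so p at y, i.e. Ryy.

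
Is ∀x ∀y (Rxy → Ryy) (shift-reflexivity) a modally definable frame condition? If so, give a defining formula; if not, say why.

This is a Sahlqvist condition; the T□ axiom □(□q → q) defines it.
Suppose □(□q→q) is valid. Take Rxy and set V(q)={w : Ryw}. Then at y, □q holds; since □(□q→q) at x, □q→q at y, so q at y, i.e. Ryy.

Yes — defined by □(□q → q)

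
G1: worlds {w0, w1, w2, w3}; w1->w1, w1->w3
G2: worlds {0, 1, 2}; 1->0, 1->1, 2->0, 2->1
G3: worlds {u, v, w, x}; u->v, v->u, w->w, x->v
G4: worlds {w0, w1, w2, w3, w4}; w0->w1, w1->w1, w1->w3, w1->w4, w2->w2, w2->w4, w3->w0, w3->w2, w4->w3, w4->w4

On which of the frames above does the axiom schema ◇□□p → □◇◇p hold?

G3, G4

The schema corresponds to a generalized confluence (Geach) condition: ∀x ∀y ∀z ((xRy ∧ xRz) → ∃w (yR²w ∧ zR²w)).
G1: fails — w1Rw1, w1Rw3 but no w with w1R²w and w3R²w.
G2: fails — 1R0, 1R0 but no w with 0R²w and 0R²w.
G3: holds.
G4: holds.
Valid on: G3, G4.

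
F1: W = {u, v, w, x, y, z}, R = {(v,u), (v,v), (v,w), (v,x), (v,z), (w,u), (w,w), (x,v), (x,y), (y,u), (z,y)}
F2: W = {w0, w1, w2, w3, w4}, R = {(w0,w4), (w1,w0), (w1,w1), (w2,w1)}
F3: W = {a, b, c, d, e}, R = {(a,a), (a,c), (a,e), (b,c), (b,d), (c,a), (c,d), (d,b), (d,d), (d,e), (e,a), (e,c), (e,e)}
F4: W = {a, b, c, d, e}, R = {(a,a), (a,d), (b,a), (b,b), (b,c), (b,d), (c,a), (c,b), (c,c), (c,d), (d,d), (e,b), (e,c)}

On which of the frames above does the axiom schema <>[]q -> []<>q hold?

F3, F4

This is the axiom for convergence; its first-order frame correspondent is forall x forall y forall z (Rxy & Rxz -> exists w (Ryw & Rzw)).
F1: fails — Rvv and Rvz but v and z have no common successor.
F2: fails — Rw0w4 and Rw0w4 but w4 and w4 have no common successor.
F3: satisfies the condition.
F4: satisfies the condition.
Valid on: F3, F4.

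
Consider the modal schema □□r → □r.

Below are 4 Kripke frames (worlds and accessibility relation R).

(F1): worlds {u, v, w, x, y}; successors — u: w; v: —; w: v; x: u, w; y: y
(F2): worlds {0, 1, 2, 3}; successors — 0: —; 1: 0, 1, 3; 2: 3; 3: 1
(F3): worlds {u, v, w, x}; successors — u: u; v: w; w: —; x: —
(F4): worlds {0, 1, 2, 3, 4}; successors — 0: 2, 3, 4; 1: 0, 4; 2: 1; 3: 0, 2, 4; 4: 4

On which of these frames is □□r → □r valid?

This is the axiom for density; its first-order frame correspondent is ∀x ∀y (Rxy → ∃z (Rxz ∧ Rzy)).
(F1): fails — Ruw but no z with Ruz and Rzw.
(F2): fails — R23 but no z with R2z and Rz3.
(F3): fails — Rvw but no z with Rvz and Rzw.
(F4): fails — R10 but no z with R1z and Rz0.
Valid on no frame.

none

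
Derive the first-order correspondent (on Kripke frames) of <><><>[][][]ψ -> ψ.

forall x forall y (x R^3 y -> exists w (y R^3 w & x = w))

This is a Sahlqvist (Geach-type) schema ◇^3□^3ψ → □^0◇^0ψ.
First-order correspondent: forall x forall y (x R^3 y -> exists w (y R^3 w & x = w)).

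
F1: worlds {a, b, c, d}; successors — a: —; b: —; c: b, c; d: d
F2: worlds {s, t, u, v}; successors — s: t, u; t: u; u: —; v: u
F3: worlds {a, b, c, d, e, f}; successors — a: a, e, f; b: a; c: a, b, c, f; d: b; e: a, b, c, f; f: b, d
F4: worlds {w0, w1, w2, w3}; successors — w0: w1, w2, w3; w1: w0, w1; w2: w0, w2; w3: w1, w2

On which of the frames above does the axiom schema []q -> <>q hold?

F3, F4

This is the axiom for seriality; its first-order frame correspondent is forall x exists y Rxy.
F1: fails — world a has no successor.
F2: fails — world u has no successor.
F3: holds.
F4: holds.
Valid on: F3, F4.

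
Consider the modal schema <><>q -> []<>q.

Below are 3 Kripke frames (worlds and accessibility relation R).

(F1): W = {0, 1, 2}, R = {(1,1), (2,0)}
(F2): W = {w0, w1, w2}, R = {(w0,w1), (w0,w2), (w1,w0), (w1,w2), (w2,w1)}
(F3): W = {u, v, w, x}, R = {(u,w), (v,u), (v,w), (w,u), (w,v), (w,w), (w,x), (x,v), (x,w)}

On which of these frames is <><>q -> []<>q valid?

This is the axiom for a generalized confluence (Geach) condition; its first-order frame correspondent is forall x forall y forall z ((x R^2 y & xRz) -> exists w (y = w & zRw)).
(F1): condition met.
(F2): fails — w0R²w0, w0Rw2 but no w with w0=w and w2Rw.
(F3): fails — vR²u, vRu but no t with u=t and uRt.
Valid on: (F1).

(F1)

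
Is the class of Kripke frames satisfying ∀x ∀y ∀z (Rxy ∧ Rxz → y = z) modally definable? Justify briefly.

Yes, by ◇p → □p

The condition is partial functionality. A defining modal formula is ◇p → □p.
Suppose ◇p→□p is valid. Take Rxy, Rxz and set V(p)={y}. Then ◇p at x, so □p at x, so p at z, i.e. z=y.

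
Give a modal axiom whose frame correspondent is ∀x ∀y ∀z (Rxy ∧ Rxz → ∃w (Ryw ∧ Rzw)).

◇□r → □◇r

This is convergence; the standard corresponding axiom is .2: ◇□r → □◇r.
Suppose ◇□r→□◇r is valid. Take Rxy, Rxz and set V(r)={w : Ryw}. Then □r at y so ◇□r at x, so □◇r at x, so ◇r at z, giving w with Rzw and Ryw.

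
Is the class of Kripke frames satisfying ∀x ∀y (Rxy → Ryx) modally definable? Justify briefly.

Yes — defined by r → □◇r

Yes: it is symmetry, defined by the B schema r → □◇r.
Suppose r→□◇r is valid. Take Rxy and set V(r)={x}. Then r at x, so □◇r at x, so ◇r at y, so some z with Ryz has r; z=x, i.e. Ryx.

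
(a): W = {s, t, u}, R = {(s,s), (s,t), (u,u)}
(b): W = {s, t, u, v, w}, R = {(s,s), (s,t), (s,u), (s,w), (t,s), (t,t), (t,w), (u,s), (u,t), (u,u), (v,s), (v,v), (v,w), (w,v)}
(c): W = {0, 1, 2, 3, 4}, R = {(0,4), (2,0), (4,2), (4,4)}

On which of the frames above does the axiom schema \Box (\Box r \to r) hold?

none

This is the axiom for shift-reflexivity; its first-order frame correspondent is \forall x \forall y (Rxy \to Ryy).
(a): fails — Rst but not Rtt.
(b): fails — Rvw but not Rww.
(c): fails — R42 but not R22.
Valid on no frame.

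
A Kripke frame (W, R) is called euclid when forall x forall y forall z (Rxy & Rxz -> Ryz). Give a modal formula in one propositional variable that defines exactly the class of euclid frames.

The condition is the Euclidean property. The 5 schema ◇q → □◇q defines it.
Suppose ◇q→□◇q is valid. Take Rxy, Rxz and set V(q)={y}. Then ◇q at x, so □◇q at x, so ◇q at z, so some w with Rzw has q; w=y, i.e. Rzy. By symmetry of the argument, Ryz.

◇q → □◇q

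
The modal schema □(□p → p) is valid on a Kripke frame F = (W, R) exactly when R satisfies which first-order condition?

This is the T□ axiom.
Its frame correspondent is shift-reflexivity — ∀x ∀y (Rxy → Ryy).

shift-reflexivity: ∀x ∀y (Rxy → Ryy)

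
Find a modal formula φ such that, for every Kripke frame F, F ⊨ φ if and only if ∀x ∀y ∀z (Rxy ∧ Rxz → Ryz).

◇q → □◇q

A defining formula is ◇q → □◇q (the 5 axiom).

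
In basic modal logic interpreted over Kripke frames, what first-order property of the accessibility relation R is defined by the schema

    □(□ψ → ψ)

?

Suppose □(□ψ→ψ) is valid. Take Rxy and set V(ψ)={w : Ryw}. Then at y, □ψ holds; since □(□ψ→ψ) at x, □ψ→ψ at y, so ψ at y, i.e. Ryy.

Shift-reflexivity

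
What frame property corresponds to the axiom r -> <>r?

This schema is equivalent to the T axiom □r → r.
Its frame correspondent is reflexivity — forall x Rxx.

reflexivity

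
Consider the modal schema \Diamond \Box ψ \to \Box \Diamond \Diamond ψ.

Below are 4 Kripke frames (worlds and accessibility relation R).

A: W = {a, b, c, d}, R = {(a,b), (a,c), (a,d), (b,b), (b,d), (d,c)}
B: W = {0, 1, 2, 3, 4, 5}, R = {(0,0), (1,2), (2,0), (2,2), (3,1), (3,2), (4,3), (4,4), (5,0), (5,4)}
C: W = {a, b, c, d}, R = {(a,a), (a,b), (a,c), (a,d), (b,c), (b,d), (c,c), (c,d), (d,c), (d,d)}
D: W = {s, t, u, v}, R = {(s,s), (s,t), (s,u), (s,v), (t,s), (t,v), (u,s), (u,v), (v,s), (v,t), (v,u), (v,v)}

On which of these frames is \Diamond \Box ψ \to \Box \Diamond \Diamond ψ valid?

This is the axiom for a generalized confluence (Geach) condition; its first-order frame correspondent is \forall x \forall y \forall z ((xRy \wedge xRz) \to \exists w (yRw \wedge z R^2 w)).
A: fails — aRb, aRc but no w with bRw and cR²w.
B: fails — 4R4, 4R3 but no w with 4Rw and 3R²w.
C: ✓.
D: ✓.
Valid on: C, D.

C, D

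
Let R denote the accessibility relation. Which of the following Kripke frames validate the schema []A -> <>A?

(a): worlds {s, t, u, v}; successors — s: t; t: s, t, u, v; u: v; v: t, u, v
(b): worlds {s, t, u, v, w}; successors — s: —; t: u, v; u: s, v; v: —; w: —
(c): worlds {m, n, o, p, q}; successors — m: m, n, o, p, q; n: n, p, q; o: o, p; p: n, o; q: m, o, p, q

(a), (c)

Frame correspondent (Sahlqvist): forall x exists y Rxy — i.e. seriality.
(a): condition met.
(b): fails — world s has no successor.
(c): condition met.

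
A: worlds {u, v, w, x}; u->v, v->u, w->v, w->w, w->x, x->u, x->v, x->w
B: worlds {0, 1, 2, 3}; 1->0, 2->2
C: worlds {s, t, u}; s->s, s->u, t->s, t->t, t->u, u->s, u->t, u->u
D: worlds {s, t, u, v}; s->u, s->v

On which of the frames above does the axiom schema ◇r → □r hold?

B

This is the axiom for partial functionality; its first-order frame correspondent is ∀x ∀y ∀z (Rxy ∧ Rxz → y = z).
A: fails — w sees both v and w.
B: satisfies the condition.
C: fails — s sees both s and u.
D: fails — s sees both u and v.
Valid on: B.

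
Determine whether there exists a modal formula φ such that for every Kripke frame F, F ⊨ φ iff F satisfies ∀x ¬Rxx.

If a class were modally definable it would be closed under surjective bounded morphisms (Goldblatt–Thomason).
The 5-cycle (worlds a,b,c,d,e with a→b→c→d→e→a) is irreflexive, and the map sending every world to a single reflexive point • is a surjective bounded morphism (forth: every edge maps to (•,•); back: every world has a successor). So any modal formula valid on the 5-cycle is also valid on the reflexive point, which is not irreflexive.
So the class is not modally definable.

Not definable by any modal formula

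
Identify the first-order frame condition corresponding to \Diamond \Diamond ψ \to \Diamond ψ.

transitivity

This schema is equivalent to the 4 axiom □ψ → □□ψ.
Its frame correspondent is transitivity — \forall x \forall y \forall z (Rxy \wedge Ryz \to Rxz).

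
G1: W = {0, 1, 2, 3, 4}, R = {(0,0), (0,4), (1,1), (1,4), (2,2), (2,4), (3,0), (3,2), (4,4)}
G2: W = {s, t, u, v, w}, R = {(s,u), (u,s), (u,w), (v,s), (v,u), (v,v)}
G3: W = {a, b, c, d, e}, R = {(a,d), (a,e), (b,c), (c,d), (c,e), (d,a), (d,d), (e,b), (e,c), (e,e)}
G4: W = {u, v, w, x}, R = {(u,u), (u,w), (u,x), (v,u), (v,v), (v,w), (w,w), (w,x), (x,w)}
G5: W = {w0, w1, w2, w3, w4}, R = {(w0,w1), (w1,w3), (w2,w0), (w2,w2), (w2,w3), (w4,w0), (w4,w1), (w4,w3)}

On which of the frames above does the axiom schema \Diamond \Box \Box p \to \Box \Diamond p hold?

Frame correspondent (Sahlqvist): \forall x \forall y \forall z ((xRy \wedge xRz) \to \exists w (y R^2 w \wedge zRw)) — i.e. a generalized confluence (Geach) condition.
G1: condition met.
G2: fails — sRu, sRu but no w* with uR²w* and uRw*.
G3: fails — eRb, eRb but no w with bR²w and bRw.
G4: condition met.
G5: fails — w0Rw1, w0Rw1 but no w with w1R²w and w1Rw.

G1, G4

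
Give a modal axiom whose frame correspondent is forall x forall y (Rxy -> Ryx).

This is symmetry; the standard corresponding axiom is B: ψ → □◇ψ.
Suppose ψ→□◇ψ is valid. Take Rxy and set V(ψ)={x}. Then ψ at x, so □◇ψ at x, so ◇ψ at y, so some z with Ryz has ψ; z=x, i.e. Ryx.

ψ → □◇ψ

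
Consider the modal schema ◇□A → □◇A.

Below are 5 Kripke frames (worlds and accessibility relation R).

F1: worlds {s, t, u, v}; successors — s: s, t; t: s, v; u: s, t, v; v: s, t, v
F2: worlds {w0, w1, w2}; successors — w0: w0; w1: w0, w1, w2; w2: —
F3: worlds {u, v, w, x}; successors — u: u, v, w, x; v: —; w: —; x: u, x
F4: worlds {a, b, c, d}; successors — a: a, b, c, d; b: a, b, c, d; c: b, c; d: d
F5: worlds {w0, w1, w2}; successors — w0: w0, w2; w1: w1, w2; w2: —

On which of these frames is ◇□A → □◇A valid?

This is the axiom for convergence; its first-order frame correspondent is ∀x ∀y ∀z (Rxy ∧ Rxz → ∃w (Ryw ∧ Rzw)).
F1: condition met.
F2: fails — Rw1w2 and Rw1w2 but w2 and w2 have no common successor.
F3: fails — Ruv and Ruv but v and v have no common successor.
F4: fails — Rac and Rad but c and d have no common successor.
F5: fails — Rw0w2 and Rw0w2 but w2 and w2 have no common successor.

F1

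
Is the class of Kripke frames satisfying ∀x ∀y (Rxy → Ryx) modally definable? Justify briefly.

This is a Sahlqvist condition; the B axiom r → □◇r defines it.

Yes, by r → □◇r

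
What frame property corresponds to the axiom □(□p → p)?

shift-reflexivity

Suppose □(□p→p) is valid. Take Rxy and set V(p)={w : Ryw}. Then at y, □p holds; since □(□p→p) at x, □p→p at y, so p at y, i.e. Ryy.
Conversely, any frame satisfying ∀x ∀y (Rxy → Ryy) validates the schema.
Frame condition: ∀x ∀y (Rxy → Ryy).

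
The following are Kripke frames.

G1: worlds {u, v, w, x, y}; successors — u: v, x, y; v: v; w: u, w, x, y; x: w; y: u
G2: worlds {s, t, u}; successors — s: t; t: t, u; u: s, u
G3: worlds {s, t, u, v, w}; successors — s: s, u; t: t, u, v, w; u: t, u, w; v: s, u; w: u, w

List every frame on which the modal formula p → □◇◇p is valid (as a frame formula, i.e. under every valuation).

G2

This is the axiom for a generalized confluence (Geach) condition; its first-order frame correspondent is ∀x ∀z (xRz → ∃w (x = w ∧ zR²w)).
G1: fails — uRv but no t with u=t and vR²t.
G2: condition met.
G3: fails — sRu but no w* with s=w* and uR²w*.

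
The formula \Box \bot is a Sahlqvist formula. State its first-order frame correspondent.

Emptiness of R

This schema is the Ver axiom.
Its frame correspondent is emptiness of R — \forall x \forall y \neg Rxy.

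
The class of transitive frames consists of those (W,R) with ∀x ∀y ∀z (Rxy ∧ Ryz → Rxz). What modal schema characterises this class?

□p → □□p

The condition is transitivity. The 4 schema □p → □□p defines it.
Suppose □p→□□p is valid. Take Rxy, Ryz and set V(p)={w : Rxw}. Then □p at x, so □□p at x, so □p at y, so p at z, i.e. Rxz.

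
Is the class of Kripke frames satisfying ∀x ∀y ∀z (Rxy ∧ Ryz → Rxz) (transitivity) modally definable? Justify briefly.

Yes — defined by □q → □□q

The condition is transitivity. A defining modal formula is □q → □□q.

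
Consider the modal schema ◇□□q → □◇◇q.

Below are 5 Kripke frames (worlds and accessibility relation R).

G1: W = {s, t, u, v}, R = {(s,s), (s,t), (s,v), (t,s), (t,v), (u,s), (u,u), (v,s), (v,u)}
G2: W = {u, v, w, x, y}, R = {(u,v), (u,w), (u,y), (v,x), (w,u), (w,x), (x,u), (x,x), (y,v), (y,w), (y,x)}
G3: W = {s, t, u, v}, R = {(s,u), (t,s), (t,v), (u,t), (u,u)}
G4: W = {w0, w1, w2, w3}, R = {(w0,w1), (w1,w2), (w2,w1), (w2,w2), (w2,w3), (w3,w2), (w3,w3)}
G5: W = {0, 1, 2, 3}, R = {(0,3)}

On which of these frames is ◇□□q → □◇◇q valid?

G1, G2, G4

This is the axiom for a generalized confluence (Geach) condition; its first-order frame correspondent is ∀x ∀y ∀z ((xRy ∧ xRz) → ∃w (yR²w ∧ zR²w)).
G1: condition met.
G2: condition met.
G3: fails — tRs, tRv but no w with sR²w and vR²w.
G4: condition met.
G5: fails — 0R3, 0R3 but no w with 3R²w and 3R²w.
Valid on: G1, G2, G4.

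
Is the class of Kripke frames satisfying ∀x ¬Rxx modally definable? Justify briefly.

No — not modally definable

If a class were modally definable it would be closed under surjective bounded morphisms (Goldblatt–Thomason).
The 5-cycle (worlds s,t,u,v,w with s→t→u→v→w→s) is irreflexive, and the map sending every world to a single reflexive point • is a surjective bounded morphism (forth: every edge maps to (•,•); back: every world has a successor). So any modal formula valid on the 5-cycle is also valid on the reflexive point, which is not irreflexive.
So the class is not modally definable.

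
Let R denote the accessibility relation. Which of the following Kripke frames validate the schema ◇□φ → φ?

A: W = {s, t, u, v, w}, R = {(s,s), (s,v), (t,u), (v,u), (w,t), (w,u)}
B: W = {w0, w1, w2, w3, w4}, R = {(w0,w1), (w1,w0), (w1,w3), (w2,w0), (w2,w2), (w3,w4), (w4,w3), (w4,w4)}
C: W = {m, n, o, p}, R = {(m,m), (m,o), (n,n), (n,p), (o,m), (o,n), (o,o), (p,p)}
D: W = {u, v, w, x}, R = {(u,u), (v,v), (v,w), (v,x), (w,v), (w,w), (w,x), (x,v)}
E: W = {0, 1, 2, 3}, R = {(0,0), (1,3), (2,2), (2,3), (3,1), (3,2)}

E

This is the axiom for symmetry; its first-order frame correspondent is ∀x ∀y (Rxy → Ryx).
A: fails — Rwt but not Rtw.
B: fails — Rw1w3 but not Rw3w1.
C: fails — Ron but not Rno.
D: fails — Rwx but not Rxw.
E: holds.
Valid on: E.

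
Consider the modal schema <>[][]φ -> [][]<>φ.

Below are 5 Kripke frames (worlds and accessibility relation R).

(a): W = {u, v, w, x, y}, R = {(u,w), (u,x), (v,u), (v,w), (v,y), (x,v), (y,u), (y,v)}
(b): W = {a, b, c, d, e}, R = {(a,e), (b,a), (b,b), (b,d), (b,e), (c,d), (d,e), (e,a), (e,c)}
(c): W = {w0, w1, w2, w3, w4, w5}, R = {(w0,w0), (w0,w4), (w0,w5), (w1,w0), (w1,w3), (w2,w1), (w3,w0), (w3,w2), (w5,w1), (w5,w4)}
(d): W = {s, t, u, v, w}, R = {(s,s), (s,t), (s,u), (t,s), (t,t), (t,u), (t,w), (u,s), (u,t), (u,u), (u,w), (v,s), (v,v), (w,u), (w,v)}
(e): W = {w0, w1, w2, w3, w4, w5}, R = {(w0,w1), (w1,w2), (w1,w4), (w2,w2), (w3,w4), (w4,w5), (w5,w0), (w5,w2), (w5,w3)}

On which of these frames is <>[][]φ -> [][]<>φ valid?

Frame correspondent (Sahlqvist): forall x forall y forall z ((xRy & x R^2 z) -> exists w (y R^2 w & zRw)) — i.e. a generalized confluence (Geach) condition.
(a): fails — uRw, uR²v but no t with wR²t and vRt.
(b): fails — bRa, bR²a but no w with aR²w and aRw.
(c): fails — w0Rw0, w0R²w4 but no w with w0R²w and w4Rw.
(d): satisfies the condition.
(e): fails — w5Rw0, w5R²w4 but no w with w0R²w and w4Rw.

(d)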